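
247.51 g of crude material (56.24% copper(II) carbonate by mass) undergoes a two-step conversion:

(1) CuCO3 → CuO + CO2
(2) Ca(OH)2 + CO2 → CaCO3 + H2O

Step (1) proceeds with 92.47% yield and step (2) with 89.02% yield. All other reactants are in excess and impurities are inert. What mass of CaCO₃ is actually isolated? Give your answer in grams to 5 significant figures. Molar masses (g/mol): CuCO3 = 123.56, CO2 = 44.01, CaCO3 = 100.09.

92.820 g

Pure CuCO3 = 247.51 × 0.5624 = 139.200 g.
n(CuCO3) = 139.200 / 123.56 = 1.12658 mol.
Step 1 (CuCO3:CO2 = 1:1): theoretical n(CO2) = 1.12658 mol; at 92.47% yield, n(CO2) = 1.04174 mol.
Step 2 (CO2:CaCO3 = 1:1): theoretical n(CaCO3) = 1.04174 mol, so theoretical mass = 1.04174 × 100.09 = 104.268 g.
At 89.02% yield, actual mass of CaCO3 = 104.268 × 0.8902 = 92.8195 g.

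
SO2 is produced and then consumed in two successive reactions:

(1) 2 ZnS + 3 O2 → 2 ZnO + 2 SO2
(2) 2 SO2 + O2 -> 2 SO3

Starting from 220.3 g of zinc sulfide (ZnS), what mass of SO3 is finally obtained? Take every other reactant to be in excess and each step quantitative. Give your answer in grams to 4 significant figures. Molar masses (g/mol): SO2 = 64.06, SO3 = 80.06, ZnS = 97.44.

n(ZnS) = 220.30 / 97.44 = 2.2609 mol.
Step 1 gives a 2:2 ratio of ZnS to SO2, so n(SO2) = 2.2609 mol.
In step 2 the SO2:SO3 ratio is 2:2, so n(SO3) = 2.2609 mol.
Mass of SO3 = 2.2609 × 80.06 = 181.01 g.

181.0 g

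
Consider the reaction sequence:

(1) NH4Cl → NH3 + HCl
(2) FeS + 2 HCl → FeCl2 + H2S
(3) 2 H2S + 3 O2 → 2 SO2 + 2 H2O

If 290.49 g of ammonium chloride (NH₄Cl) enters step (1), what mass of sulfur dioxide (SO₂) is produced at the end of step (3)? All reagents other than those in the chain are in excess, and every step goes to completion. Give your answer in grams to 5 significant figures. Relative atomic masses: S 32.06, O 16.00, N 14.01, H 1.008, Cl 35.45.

173.94 g

M(NH4Cl) = 14.01 + 4(1.008) + 35.45 = 53.492 g/mol.
M(SO2) = 32.06 + 2(16.00) = 64.06 g/mol.
n(NH4Cl) = 290.49 / 53.492 = 5.43053 mol.
Reaction (1): NH4Cl→HCl ratio 1:1 ⇒ n(HCl) = 5.43053 mol.
Reaction (2): HCl→H2S ratio 2:1 ⇒ n(H2S) = 2.71527 mol.
Reaction (3): H2S→SO2 ratio 2:2 ⇒ n(SO2) = 2.71527 mol.
Mass of SO2 = 2.71527 × 64.06 = 173.940 g.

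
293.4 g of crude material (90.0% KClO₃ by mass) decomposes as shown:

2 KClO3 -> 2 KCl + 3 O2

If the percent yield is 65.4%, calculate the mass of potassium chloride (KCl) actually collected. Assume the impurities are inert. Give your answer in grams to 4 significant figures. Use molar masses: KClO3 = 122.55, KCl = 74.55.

105.1 g

Pure KClO3 available = 293.4 g × 0.900 = 264.06 g.
n(KClO3) = 264.06 g / 122.55 g/mol = 2.1547 mol.
From the equation the KClO3:KCl mole ratio is 2:2, so n(KCl) = 2.1547 × 2/2 = 2.1547 mol.
Mass of KCl = 2.1547 mol × 74.55 g/mol = 160.63 g.
Actual mass collected = 160.63 g × 0.654 = 105.05 g.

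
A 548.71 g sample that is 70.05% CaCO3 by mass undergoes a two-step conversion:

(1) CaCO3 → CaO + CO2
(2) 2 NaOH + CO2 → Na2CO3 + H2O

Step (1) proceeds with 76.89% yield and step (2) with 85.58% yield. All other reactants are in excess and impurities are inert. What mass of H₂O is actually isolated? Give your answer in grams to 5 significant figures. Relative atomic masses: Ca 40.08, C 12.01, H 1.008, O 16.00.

45.526 g

Pure CaCO3 = 548.71 × 0.7005 = 384.371 g.
M(CaCO3) = 40.08 + 12.01 + 3(16.00) = 100.09 g/mol.
M(H2O) = 2(1.008) + 16.00 = 18.016 g/mol.
n(CaCO3) = 384.371 / 100.09 = 3.84026 mol.
Step 1 (CaCO3:CO2 = 1:1): theoretical n(CO2) = 3.84026 mol; at 76.89% yield, n(CO2) = 2.95277 mol.
Step 2 (CO2:H2O = 1:1): theoretical n(H2O) = 2.95277 mol, so theoretical mass = 2.95277 × 18.016 = 53.1972 g.
At 85.58% yield, actual mass of H2O = 53.1972 × 0.8558 = 45.5261 g.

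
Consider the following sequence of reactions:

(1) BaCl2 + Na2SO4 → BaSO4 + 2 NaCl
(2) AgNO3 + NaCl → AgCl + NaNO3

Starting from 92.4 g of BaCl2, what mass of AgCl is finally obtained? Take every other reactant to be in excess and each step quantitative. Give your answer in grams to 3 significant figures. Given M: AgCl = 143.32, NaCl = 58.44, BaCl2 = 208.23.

127 g

n(BaCl2) = 92.40 / 208.23 = 0.4437 mol.
Step 1 gives a 1:2 ratio of BaCl2 to NaCl, so n(NaCl) = 0.8875 mol.
In step 2 the NaCl:AgCl ratio is 1:1, so n(AgCl) = 0.8875 mol.
Mass of AgCl = 0.8875 × 143.32 = 127.2 g.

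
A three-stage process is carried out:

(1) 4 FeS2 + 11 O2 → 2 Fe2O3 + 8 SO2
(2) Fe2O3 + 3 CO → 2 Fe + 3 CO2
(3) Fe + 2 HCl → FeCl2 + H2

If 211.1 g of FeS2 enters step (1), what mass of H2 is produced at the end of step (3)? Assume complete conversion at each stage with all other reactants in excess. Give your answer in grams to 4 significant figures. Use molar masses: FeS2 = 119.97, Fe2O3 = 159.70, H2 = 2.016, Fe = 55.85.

3.547 g

n(FeS2) = 211.1 / 119.97 = 1.7596 mol.
Reaction (1): FeS2→Fe2O3 ratio 4:2 ⇒ n(Fe2O3) = 0.87980 mol.
Reaction (2): Fe2O3→Fe ratio 1:2 ⇒ n(Fe) = 1.7596 mol.
Reaction (3): Fe→H2 ratio 1:1 ⇒ n(H2) = 1.7596 mol.
Mass of H2 = 1.7596 × 2.016 = 3.5474 g.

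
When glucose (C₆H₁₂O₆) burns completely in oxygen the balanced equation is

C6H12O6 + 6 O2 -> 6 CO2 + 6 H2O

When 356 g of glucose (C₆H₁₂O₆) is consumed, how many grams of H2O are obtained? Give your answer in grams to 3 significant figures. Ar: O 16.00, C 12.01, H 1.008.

214 g

M(C6H12O6) = 6(12.01) + 12(1.008) + 6(16.00) = 180.156 g/mol.
M(H2O) = 2(1.008) + 16.00 = 18.016 g/mol.
n(C6H12O6) = 356.0 g / 180.156 g/mol = 1.976 mol.
From the equation the C6H12O6:H2O mole ratio is 1:6, so n(H2O) = 1.976 × 6/1 = 11.86 mol.
Mass of H2O = 11.86 mol × 18.016 g/mol = 213.6 g.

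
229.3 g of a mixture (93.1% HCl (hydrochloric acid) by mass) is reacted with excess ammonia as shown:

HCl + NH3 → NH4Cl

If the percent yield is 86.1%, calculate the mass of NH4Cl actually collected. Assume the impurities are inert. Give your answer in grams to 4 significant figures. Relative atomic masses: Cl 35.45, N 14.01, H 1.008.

269.7 g

Pure HCl available = 229.3 g × 0.931 = 213.48 g.
M(HCl) = 1.008 + 35.45 = 36.458 g/mol.
M(NH4Cl) = 14.01 + 4(1.008) + 35.45 = 53.492 g/mol.
n(HCl) = 213.48 g / 36.458 g/mol = 5.8555 mol.
From the equation the HCl:NH4Cl mole ratio is 1:1, so n(NH4Cl) = 5.8555 × 1/1 = 5.8555 mol.
Mass of NH4Cl = 5.8555 mol × 53.492 g/mol = 313.22 g.
Actual mass collected = 313.22 g × 0.861 = 269.68 g.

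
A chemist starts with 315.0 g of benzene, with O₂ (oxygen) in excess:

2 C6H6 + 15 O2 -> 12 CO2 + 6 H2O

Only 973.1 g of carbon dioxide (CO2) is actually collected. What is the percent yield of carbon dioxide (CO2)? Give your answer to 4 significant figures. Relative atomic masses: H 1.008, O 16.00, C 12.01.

M(C6H6) = 6(12.01) + 6(1.008) = 78.108 g/mol.
M(CO2) = 12.01 + 2(16.00) = 44.01 g/mol.
n(C6H6) = 315.00 g / 78.108 g/mol = 4.0329 mol.
From the equation the C6H6:CO2 mole ratio is 2:12, so n(CO2) = 4.0329 × 12/2 = 24.197 mol.
Mass of CO2 = 24.197 mol × 44.01 g/mol = 1064.9 g.
This is the theoretical yield. Percent yield = 973.1 g / 1064.9 g × 100% = 91.378%.

91.38 %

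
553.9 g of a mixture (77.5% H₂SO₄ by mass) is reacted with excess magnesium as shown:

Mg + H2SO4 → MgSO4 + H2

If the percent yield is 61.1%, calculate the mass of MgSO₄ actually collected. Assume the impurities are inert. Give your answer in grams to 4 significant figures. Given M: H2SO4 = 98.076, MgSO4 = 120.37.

321.9 g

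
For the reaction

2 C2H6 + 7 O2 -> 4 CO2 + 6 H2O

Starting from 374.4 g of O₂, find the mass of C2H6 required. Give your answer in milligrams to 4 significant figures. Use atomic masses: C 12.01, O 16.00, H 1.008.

100500 mg

M(O2) = 2(16.00) = 32.00 g/mol.
M(C2H6) = 2(12.01) + 6(1.008) = 30.068 g/mol.
n(O2) = 374.40 g / 32.00 g/mol = 11.700 mol.
From the equation the O2:C2H6 mole ratio is 7:2, so n(C2H6) = 11.700 × 2/7 = 3.3429 mol.
Mass of C2H6 = 3.3429 mol × 30.068 g/mol = 100.51 g.
Converting to mg: 100.51 g = 100500 mg.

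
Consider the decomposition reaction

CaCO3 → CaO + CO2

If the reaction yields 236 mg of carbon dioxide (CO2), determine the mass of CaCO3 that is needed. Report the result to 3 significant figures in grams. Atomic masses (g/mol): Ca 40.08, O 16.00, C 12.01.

0.537 g

M(CO2) = 12.01 + 2(16.00) = 44.01 g/mol.
M(CaCO3) = 40.08 + 12.01 + 3(16.00) = 100.09 g/mol.
Convert: 236 mg = 0.2360 g.
n(CO2) = 0.2360 g / 44.01 g/mol = 0.005362 mol.
From the equation the CO2:CaCO3 mole ratio is 1:1, so n(CaCO3) = 0.005362 × 1/1 = 0.005362 mol.
Mass of CaCO3 = 0.005362 mol × 100.09 g/mol = 0.5367 g.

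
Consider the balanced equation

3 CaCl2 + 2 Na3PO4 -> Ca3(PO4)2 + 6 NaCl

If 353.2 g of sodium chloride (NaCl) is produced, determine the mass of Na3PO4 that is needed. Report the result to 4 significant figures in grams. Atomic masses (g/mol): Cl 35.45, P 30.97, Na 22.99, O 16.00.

M(NaCl) = 22.99 + 35.45 = 58.44 g/mol.
M(Na3PO4) = 3(22.99) + 30.97 + 4(16.00) = 163.94 g/mol.
n(NaCl) = 353.20 g / 58.44 g/mol = 6.0438 mol.
From the equation the NaCl:Na3PO4 mole ratio is 6:2, so n(Na3PO4) = 6.0438 × 2/6 = 2.0146 mol.
Mass of Na3PO4 = 2.0146 mol × 163.94 g/mol = 330.27 g.

330.3 g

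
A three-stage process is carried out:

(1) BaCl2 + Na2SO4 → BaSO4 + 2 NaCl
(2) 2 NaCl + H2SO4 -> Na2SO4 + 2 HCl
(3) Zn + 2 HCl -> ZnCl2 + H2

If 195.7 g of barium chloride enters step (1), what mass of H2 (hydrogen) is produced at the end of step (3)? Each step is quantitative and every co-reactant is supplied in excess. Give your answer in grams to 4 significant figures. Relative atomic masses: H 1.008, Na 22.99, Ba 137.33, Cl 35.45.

1.895 g

M(BaCl2) = 137.33 + 2(35.45) = 208.23 g/mol.
M(H2) = 2(1.008) = 2.016 g/mol.
n(BaCl2) = 195.7 / 208.23 = 0.93983 mol.
Reaction (1): BaCl2→NaCl ratio 1:2 ⇒ n(NaCl) = 1.8797 mol.
Reaction (2): NaCl→HCl ratio 2:2 ⇒ n(HCl) = 1.8797 mol.
Reaction (3): HCl→H2 ratio 2:1 ⇒ n(H2) = 0.93983 mol.
Mass of H2 = 0.93983 × 2.016 = 1.8947 g.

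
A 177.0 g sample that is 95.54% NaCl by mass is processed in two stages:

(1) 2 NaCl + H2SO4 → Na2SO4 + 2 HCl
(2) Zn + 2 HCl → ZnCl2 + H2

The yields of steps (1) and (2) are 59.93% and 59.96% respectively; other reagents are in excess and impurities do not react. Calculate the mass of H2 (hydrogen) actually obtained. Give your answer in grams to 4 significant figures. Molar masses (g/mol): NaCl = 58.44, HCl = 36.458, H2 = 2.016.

Pure NaCl = 177.0 × 0.9554 = 169.11 g.
n(NaCl) = 169.11 / 58.44 = 2.8937 mol.
Step 1 (NaCl:HCl = 2:2): theoretical n(HCl) = 2.8937 mol; at 59.93% yield, n(HCl) = 1.7342 mol.
Step 2 (HCl:H2 = 2:1): theoretical n(H2) = 0.86709 mol, so theoretical mass = 0.86709 × 2.016 = 1.7480 g.
At 59.96% yield, actual mass of H2 = 1.7480 × 0.5996 = 1.0481 g.

1.048 g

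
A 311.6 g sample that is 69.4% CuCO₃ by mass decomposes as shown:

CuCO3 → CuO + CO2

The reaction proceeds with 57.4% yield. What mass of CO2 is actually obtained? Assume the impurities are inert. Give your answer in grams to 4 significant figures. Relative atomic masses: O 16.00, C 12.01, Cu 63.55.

44.21 g

Pure CuCO3 available = 311.6 g × 0.694 = 216.25 g.
M(CuCO3) = 63.55 + 12.01 + 3(16.00) = 123.56 g/mol.
M(CO2) = 12.01 + 2(16.00) = 44.01 g/mol.
n(CuCO3) = 216.25 g / 123.56 g/mol = 1.7502 mol.
From the equation the CuCO3:CO2 mole ratio is 1:1, so n(CO2) = 1.7502 × 1/1 = 1.7502 mol.
Mass of CO2 = 1.7502 mol × 44.01 g/mol = 77.025 g.
Actual mass collected = 77.025 g × 0.574 = 44.212 g.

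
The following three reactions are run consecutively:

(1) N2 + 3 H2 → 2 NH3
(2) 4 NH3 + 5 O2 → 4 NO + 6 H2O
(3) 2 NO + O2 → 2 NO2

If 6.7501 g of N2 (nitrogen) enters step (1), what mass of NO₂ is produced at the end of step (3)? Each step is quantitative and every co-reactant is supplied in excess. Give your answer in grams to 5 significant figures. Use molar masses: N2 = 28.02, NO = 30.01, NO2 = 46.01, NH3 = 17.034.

n(N2) = 6.7501 / 28.02 = 0.240903 mol.
Reaction (1): N2→NH3 ratio 1:2 ⇒ n(NH3) = 0.481806 mol.
Reaction (2): NH3→NO ratio 4:4 ⇒ n(NO) = 0.481806 mol.
Reaction (3): NO→NO2 ratio 2:2 ⇒ n(NO2) = 0.481806 mol.
Mass of NO2 = 0.481806 × 46.01 = 22.1679 g.

22.168 g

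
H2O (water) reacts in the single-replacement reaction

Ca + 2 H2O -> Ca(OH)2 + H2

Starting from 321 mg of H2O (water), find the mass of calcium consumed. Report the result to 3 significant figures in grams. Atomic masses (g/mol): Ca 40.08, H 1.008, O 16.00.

0.357 g

M(H2O) = 2(1.008) + 16.00 = 18.016 g/mol.
M(Ca) = 40.08 g/mol.
Convert: 321 mg = 0.3210 g.
n(H2O) = 0.3210 g / 18.016 g/mol = 0.01782 mol.
From the equation the H2O:Ca mole ratio is 2:1, so n(Ca) = 0.01782 × 1/2 = 0.008909 mol.
Mass of Ca = 0.008909 mol × 40.08 g/mol = 0.3571 g.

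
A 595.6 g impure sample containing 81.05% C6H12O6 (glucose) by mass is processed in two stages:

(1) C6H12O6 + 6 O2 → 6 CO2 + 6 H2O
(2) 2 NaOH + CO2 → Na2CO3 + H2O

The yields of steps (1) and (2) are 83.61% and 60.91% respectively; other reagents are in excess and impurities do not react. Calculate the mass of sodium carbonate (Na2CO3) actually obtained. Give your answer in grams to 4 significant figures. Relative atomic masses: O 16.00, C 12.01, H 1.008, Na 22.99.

Pure C6H12O6 = 595.6 × 0.8105 = 482.73 g.
M(C6H12O6) = 6(12.01) + 12(1.008) + 6(16.00) = 180.156 g/mol.
M(Na2CO3) = 2(22.99) + 12.01 + 3(16.00) = 105.99 g/mol.
n(C6H12O6) = 482.73 / 180.156 = 2.6795 mol.
Step 1 (C6H12O6:CO2 = 1:6): theoretical n(CO2) = 16.077 mol; at 83.61% yield, n(CO2) = 13.442 mol.
Step 2 (CO2:Na2CO3 = 1:1): theoretical n(Na2CO3) = 13.442 mol, so theoretical mass = 13.442 × 105.99 = 1424.7 g.
At 60.91% yield, actual mass of Na2CO3 = 1424.7 × 0.6091 = 867.80 g.

867.8 g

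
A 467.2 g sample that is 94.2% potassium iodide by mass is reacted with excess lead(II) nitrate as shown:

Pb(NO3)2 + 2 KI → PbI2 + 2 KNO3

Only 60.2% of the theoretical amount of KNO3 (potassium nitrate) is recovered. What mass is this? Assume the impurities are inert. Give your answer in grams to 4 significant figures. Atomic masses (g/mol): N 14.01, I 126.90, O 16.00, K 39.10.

161.4 g

Pure KI available = 467.2 g × 0.942 = 440.10 g.
M(KI) = 39.10 + 126.90 = 166.00 g/mol.
M(KNO3) = 39.10 + 14.01 + 3(16.00) = 101.11 g/mol.
n(KI) = 440.10 g / 166.00 g/mol = 2.6512 mol.
From the equation the KI:KNO3 mole ratio is 2:2, so n(KNO3) = 2.6512 × 2/2 = 2.6512 mol.
Mass of KNO3 = 2.6512 mol × 101.11 g/mol = 268.06 g.
Actual mass collected = 268.06 g × 0.602 = 161.37 g.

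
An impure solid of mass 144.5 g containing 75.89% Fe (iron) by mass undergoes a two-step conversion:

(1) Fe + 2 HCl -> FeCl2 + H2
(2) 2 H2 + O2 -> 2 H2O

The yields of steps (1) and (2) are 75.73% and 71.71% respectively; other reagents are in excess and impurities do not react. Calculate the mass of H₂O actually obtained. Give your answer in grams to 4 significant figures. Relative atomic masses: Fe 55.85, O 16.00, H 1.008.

19.21 g

Pure Fe = 144.5 × 0.7589 = 109.66 g.
M(Fe) = 55.85 g/mol.
M(H2O) = 2(1.008) + 16.00 = 18.016 g/mol.
n(Fe) = 109.66 / 55.85 = 1.9635 mol.
Step 1 (Fe:H2 = 1:1): theoretical n(H2) = 1.9635 mol; at 75.73% yield, n(H2) = 1.4870 mol.
Step 2 (H2:H2O = 2:2): theoretical n(H2O) = 1.4870 mol, so theoretical mass = 1.4870 × 18.016 = 26.789 g.
At 71.71% yield, actual mass of H2O = 26.789 × 0.7171 = 19.210 g.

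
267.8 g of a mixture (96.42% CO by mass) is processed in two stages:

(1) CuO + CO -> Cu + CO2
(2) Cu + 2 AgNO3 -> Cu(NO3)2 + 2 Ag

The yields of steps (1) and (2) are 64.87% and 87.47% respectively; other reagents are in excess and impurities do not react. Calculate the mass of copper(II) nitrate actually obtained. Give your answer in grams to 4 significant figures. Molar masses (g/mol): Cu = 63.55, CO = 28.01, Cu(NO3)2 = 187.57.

981.1 g

Pure CO = 267.8 × 0.9642 = 258.21 g.
n(CO) = 258.21 / 28.01 = 9.2186 mol.
Step 1 (CO:Cu = 1:1): theoretical n(Cu) = 9.2186 mol; at 64.87% yield, n(Cu) = 5.9801 mol.
Step 2 (Cu:Cu(NO3)2 = 1:1): theoretical n(Cu(NO3)2) = 5.9801 mol, so theoretical mass = 5.9801 × 187.57 = 1121.7 g.
At 87.47% yield, actual mass of Cu(NO3)2 = 1121.7 × 0.8747 = 981.14 g.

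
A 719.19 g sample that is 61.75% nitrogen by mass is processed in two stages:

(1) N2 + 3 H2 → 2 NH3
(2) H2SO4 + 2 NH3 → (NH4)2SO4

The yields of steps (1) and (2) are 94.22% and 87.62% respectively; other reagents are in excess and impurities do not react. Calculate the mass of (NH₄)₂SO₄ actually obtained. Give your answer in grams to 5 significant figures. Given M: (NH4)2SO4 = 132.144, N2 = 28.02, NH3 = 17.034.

1729.0 g

Pure N2 = 719.19 × 0.6175 = 444.100 g.
n(N2) = 444.100 / 28.02 = 15.8494 mol.
Step 1 (N2:NH3 = 1:2): theoretical n(NH3) = 31.6988 mol; at 94.22% yield, n(NH3) = 29.8666 mol.
Step 2 (NH3:(NH4)2SO4 = 2:1): theoretical n((NH4)2SO4) = 14.9333 mol, so theoretical mass = 14.9333 × 132.144 = 1973.35 g.
At 87.62% yield, actual mass of (NH4)2SO4 = 1973.35 × 0.8762 = 1729.04 g.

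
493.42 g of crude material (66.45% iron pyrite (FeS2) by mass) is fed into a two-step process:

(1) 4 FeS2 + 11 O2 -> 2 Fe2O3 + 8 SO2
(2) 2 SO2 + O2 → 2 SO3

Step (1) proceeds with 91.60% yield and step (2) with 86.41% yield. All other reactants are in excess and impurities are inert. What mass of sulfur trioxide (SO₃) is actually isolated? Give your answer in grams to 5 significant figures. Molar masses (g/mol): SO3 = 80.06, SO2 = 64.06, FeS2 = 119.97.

Pure FeS2 = 493.42 × 0.6645 = 327.878 g.
n(FeS2) = 327.878 / 119.97 = 2.73300 mol.
Step 1 (FeS2:SO2 = 4:8): theoretical n(SO2) = 5.46599 mol; at 91.60% yield, n(SO2) = 5.00685 mol.
Step 2 (SO2:SO3 = 2:2): theoretical n(SO3) = 5.00685 mol, so theoretical mass = 5.00685 × 80.06 = 400.848 g.
At 86.41% yield, actual mass of SO3 = 400.848 × 0.8641 = 346.373 g.

346.37 g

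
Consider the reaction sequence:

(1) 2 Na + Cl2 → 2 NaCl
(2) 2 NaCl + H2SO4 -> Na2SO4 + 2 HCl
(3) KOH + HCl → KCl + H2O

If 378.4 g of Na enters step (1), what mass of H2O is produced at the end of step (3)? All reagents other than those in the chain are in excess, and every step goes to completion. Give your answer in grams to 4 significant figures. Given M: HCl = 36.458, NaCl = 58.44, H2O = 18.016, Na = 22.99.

296.5 g

n(Na) = 378.4 / 22.99 = 16.459 mol.
Reaction (1): Na→NaCl ratio 2:2 ⇒ n(NaCl) = 16.459 mol.
Reaction (2): NaCl→HCl ratio 2:2 ⇒ n(HCl) = 16.459 mol.
Reaction (3): HCl→H2O ratio 1:1 ⇒ n(H2O) = 16.459 mol.
Mass of H2O = 16.459 × 18.016 = 296.53 g.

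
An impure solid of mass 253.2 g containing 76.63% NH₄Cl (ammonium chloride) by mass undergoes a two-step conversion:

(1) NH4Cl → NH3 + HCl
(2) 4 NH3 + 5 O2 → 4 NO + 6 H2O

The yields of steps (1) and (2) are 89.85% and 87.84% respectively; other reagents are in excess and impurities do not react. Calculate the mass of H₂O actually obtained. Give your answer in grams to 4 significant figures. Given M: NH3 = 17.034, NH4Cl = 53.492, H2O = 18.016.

77.36 g

Pure NH4Cl = 253.2 × 0.7663 = 194.03 g.
n(NH4Cl) = 194.03 / 53.492 = 3.6272 mol.
Step 1 (NH4Cl:NH3 = 1:1): theoretical n(NH3) = 3.6272 mol; at 89.85% yield, n(NH3) = 3.2591 mol.
Step 2 (NH3:H2O = 4:6): theoretical n(H2O) = 4.8886 mol, so theoretical mass = 4.8886 × 18.016 = 88.073 g.
At 87.84% yield, actual mass of H2O = 88.073 × 0.8784 = 77.363 g.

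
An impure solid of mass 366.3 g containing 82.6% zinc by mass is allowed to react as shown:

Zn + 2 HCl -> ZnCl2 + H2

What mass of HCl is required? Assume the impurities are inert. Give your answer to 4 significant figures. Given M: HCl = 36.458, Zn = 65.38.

Mass of pure Zn = 366.3 g × 0.826 = 302.56 g.
n(Zn) = 302.56 g / 65.38 g/mol = 4.6278 mol.
From the equation the Zn:HCl mole ratio is 1:2, so n(HCl) = 4.6278 × 2/1 = 9.2555 mol.
Mass of HCl = 9.2555 mol × 36.458 g/mol = 337.44 g.

337.4 g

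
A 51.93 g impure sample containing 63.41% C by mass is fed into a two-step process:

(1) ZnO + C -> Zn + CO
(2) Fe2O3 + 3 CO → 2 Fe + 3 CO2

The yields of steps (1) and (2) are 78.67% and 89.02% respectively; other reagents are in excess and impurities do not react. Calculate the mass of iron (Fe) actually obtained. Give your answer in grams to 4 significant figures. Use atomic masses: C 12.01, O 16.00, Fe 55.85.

71.49 g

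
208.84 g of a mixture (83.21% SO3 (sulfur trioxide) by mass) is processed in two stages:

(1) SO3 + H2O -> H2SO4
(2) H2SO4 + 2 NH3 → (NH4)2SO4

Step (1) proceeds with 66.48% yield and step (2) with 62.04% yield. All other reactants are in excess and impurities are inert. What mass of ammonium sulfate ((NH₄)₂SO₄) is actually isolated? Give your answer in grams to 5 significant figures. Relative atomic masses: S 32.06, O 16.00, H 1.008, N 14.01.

Pure SO3 = 208.84 × 0.8321 = 173.776 g.
M(SO3) = 32.06 + 3(16.00) = 80.06 g/mol.
M((NH4)2SO4) = 2(14.01) + 8(1.008) + 32.06 + 4(16.00) = 132.144 g/mol.
n(SO3) = 173.776 / 80.06 = 2.17057 mol.
Step 1 (SO3:H2SO4 = 1:1): theoretical n(H2SO4) = 2.17057 mol; at 66.48% yield, n(H2SO4) = 1.44299 mol.
Step 2 (H2SO4:(NH4)2SO4 = 1:1): theoretical n((NH4)2SO4) = 1.44299 mol, so theoretical mass = 1.44299 × 132.144 = 190.683 g.
At 62.04% yield, actual mass of (NH4)2SO4 = 190.683 × 0.6204 = 118.300 g.

118.30 g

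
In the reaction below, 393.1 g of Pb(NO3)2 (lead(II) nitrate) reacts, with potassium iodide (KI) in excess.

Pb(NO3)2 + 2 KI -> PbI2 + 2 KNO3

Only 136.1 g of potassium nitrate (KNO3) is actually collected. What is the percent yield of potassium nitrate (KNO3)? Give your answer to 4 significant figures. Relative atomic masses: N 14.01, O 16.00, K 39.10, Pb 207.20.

M(Pb(NO3)2) = 207.20 + 2(14.01) + 6(16.00) = 331.22 g/mol.
M(KNO3) = 39.10 + 14.01 + 3(16.00) = 101.11 g/mol.
n(Pb(NO3)2) = 393.10 g / 331.22 g/mol = 1.1868 mol.
From the equation the Pb(NO3)2:KNO3 mole ratio is 1:2, so n(KNO3) = 1.1868 × 2/1 = 2.3736 mol.
Mass of KNO3 = 2.3736 mol × 101.11 g/mol = 240.00 g.
This is the theoretical yield. Percent yield = 136.1 g / 240.00 g × 100% = 56.708%.

56.71 %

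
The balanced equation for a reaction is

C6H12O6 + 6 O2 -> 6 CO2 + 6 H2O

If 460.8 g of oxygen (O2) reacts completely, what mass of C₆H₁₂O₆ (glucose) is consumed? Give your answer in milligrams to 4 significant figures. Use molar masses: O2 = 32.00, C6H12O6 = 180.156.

n(O2) = 460.80 g / 32.00 g/mol = 14.400 mol.
From the equation the O2:C6H12O6 mole ratio is 6:1, so n(C6H12O6) = 14.400 × 1/6 = 2.4000 mol.
Mass of C6H12O6 = 2.4000 mol × 180.156 g/mol = 432.37 g.
Converting to mg: 432.37 g = 432400 mg.

432400 mg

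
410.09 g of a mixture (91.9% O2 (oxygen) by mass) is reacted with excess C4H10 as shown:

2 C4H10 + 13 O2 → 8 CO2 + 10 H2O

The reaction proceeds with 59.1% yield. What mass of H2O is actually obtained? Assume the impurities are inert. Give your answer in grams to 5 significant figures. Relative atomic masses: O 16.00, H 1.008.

Pure O2 available = 410.09 g × 0.919 = 376.873 g.
M(O2) = 2(16.00) = 32.00 g/mol.
M(H2O) = 2(1.008) + 16.00 = 18.016 g/mol.
n(O2) = 376.873 g / 32.00 g/mol = 11.7773 mol.
From the equation the O2:H2O mole ratio is 13:10, so n(H2O) = 11.7773 × 10/13 = 9.05944 mol.
Mass of H2O = 9.05944 mol × 18.016 g/mol = 163.215 g.
Actual mass collected = 163.215 g × 0.591 = 96.4600 g.

96.460 g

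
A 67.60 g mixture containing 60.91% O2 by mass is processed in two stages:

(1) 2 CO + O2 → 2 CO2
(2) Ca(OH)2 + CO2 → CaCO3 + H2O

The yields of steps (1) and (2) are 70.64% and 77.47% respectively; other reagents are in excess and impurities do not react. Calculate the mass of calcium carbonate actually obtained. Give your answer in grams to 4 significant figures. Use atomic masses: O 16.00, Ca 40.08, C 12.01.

141.0 g

Pure O2 = 67.60 × 0.6091 = 41.175 g.
M(O2) = 2(16.00) = 32.00 g/mol.
M(CaCO3) = 40.08 + 12.01 + 3(16.00) = 100.09 g/mol.
n(O2) = 41.175 / 32.00 = 1.2867 mol.
Step 1 (O2:CO2 = 1:2): theoretical n(CO2) = 2.5734 mol; at 70.64% yield, n(CO2) = 1.8179 mol.
Step 2 (CO2:CaCO3 = 1:1): theoretical n(CaCO3) = 1.8179 mol, so theoretical mass = 1.8179 × 100.09 = 181.95 g.
At 77.47% yield, actual mass of CaCO3 = 181.95 × 0.7747 = 140.96 g.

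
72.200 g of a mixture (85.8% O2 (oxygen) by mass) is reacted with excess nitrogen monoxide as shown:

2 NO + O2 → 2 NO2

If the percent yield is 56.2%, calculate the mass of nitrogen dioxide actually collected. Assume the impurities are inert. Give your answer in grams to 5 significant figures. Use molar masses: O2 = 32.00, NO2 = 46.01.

Pure O2 available = 72.200 g × 0.858 = 61.9476 g.
n(O2) = 61.9476 g / 32.00 g/mol = 1.93586 mol.
From the equation the O2:NO2 mole ratio is 1:2, so n(NO2) = 1.93586 × 2/1 = 3.87173 mol.
Mass of NO2 = 3.87173 mol × 46.01 g/mol = 178.138 g.
Actual mass collected = 178.138 g × 0.562 = 100.114 g.

100.11 g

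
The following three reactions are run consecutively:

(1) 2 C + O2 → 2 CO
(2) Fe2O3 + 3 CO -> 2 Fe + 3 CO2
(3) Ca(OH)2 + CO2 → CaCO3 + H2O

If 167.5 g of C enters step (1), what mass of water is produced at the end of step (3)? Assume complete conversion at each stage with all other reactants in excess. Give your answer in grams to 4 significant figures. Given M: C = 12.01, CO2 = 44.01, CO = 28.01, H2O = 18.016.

251.3 g

n(C) = 167.5 / 12.01 = 13.947 mol.
Reaction (1): C→CO ratio 2:2 ⇒ n(CO) = 13.947 mol.
Reaction (2): CO→CO2 ratio 3:3 ⇒ n(CO2) = 13.947 mol.
Reaction (3): CO2→H2O ratio 1:1 ⇒ n(H2O) = 13.947 mol.
Mass of H2O = 13.947 × 18.016 = 251.26 g.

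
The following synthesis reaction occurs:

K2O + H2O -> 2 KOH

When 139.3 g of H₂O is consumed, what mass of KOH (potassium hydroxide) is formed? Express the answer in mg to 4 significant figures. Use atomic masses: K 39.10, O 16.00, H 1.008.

867700 mg

M(H2O) = 2(1.008) + 16.00 = 18.016 g/mol.
M(KOH) = 39.10 + 16.00 + 1.008 = 56.108 g/mol.
n(H2O) = 139.30 g / 18.016 g/mol = 7.7320 mol.
From the equation the H2O:KOH mole ratio is 1:2, so n(KOH) = 7.7320 × 2/1 = 15.464 mol.
Mass of KOH = 15.464 mol × 56.108 g/mol = 867.66 g.
Converting to mg: 867.66 g = 867700 mg.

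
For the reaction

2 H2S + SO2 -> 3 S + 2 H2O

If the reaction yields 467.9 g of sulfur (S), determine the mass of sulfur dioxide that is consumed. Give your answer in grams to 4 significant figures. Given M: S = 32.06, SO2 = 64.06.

311.6 g

n(S) = 467.90 g / 32.06 g/mol = 14.595 mol.
From the equation the S:SO2 mole ratio is 3:1, so n(SO2) = 14.595 × 1/3 = 4.8648 mol.
Mass of SO2 = 4.8648 mol × 64.06 g/mol = 311.64 g.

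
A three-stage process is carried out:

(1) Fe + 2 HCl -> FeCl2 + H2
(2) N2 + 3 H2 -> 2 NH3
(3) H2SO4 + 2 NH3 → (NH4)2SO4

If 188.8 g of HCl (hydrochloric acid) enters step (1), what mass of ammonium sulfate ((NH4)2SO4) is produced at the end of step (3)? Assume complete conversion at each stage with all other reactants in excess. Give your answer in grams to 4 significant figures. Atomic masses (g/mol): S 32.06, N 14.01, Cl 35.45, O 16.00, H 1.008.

M(HCl) = 1.008 + 35.45 = 36.458 g/mol.
M((NH4)2SO4) = 2(14.01) + 8(1.008) + 32.06 + 4(16.00) = 132.144 g/mol.
n(HCl) = 188.8 / 36.458 = 5.1786 mol.
Reaction (1): HCl→H2 ratio 2:1 ⇒ n(H2) = 2.5893 mol.
Reaction (2): H2→NH3 ratio 3:2 ⇒ n(NH3) = 1.7262 mol.
Reaction (3): NH3→(NH4)2SO4 ratio 2:1 ⇒ n((NH4)2SO4) = 0.86309 mol.
Mass of (NH4)2SO4 = 0.86309 × 132.144 = 114.05 g.

114.1 g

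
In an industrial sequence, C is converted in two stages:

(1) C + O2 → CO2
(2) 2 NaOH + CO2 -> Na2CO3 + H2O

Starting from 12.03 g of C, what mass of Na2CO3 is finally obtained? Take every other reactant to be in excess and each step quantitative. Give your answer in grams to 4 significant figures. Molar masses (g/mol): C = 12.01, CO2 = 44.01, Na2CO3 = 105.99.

106.2 g

n(C) = 12.030 / 12.01 = 1.0017 mol.
Step 1 gives a 1:1 ratio of C to CO2, so n(CO2) = 1.0017 mol.
In step 2 the CO2:Na2CO3 ratio is 1:1, so n(Na2CO3) = 1.0017 mol.
Mass of Na2CO3 = 1.0017 × 105.99 = 106.17 g.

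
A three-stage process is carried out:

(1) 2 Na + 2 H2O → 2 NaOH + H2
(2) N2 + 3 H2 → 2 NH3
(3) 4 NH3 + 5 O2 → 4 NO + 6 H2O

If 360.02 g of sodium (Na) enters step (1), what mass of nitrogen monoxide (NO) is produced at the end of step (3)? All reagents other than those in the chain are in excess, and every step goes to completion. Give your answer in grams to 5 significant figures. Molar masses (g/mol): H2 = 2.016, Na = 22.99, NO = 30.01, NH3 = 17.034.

156.65 g

n(Na) = 360.02 / 22.99 = 15.6599 mol.
Reaction (1): Na→H2 ratio 2:1 ⇒ n(H2) = 7.82993 mol.
Reaction (2): H2→NH3 ratio 3:2 ⇒ n(NH3) = 5.21995 mol.
Reaction (3): NH3→NO ratio 4:4 ⇒ n(NO) = 5.21995 mol.
Mass of NO = 5.21995 × 30.01 = 156.651 g.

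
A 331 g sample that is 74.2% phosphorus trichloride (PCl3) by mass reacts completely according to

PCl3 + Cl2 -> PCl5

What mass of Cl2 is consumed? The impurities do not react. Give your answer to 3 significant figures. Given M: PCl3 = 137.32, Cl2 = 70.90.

127 g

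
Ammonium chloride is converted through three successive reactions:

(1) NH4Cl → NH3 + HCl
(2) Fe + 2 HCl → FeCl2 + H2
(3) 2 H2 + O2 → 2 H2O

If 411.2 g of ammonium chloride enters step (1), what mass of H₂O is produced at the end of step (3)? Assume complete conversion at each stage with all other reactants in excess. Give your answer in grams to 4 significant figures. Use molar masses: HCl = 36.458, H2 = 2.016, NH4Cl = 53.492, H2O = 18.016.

n(NH4Cl) = 411.2 / 53.492 = 7.6871 mol.
Reaction (1): NH4Cl→HCl ratio 1:1 ⇒ n(HCl) = 7.6871 mol.
Reaction (2): HCl→H2 ratio 2:1 ⇒ n(H2) = 3.8436 mol.
Reaction (3): H2→H2O ratio 2:2 ⇒ n(H2O) = 3.8436 mol.
Mass of H2O = 3.8436 × 18.016 = 69.246 g.

69.25 g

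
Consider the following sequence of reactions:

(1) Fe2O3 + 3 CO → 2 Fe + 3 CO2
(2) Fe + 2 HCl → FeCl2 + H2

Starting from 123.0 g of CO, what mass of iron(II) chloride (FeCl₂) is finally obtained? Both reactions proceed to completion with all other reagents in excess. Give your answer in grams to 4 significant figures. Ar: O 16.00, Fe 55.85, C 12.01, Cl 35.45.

371.1 g

M(CO) = 12.01 + 16.00 = 28.01 g/mol.
M(FeCl2) = 55.85 + 2(35.45) = 126.75 g/mol.
n(CO) = 123.00 / 28.01 = 4.3913 mol.
Step 1 gives a 3:2 ratio of CO to Fe, so n(Fe) = 2.9275 mol.
In step 2 the Fe:FeCl2 ratio is 1:1, so n(FeCl2) = 2.9275 mol.
Mass of FeCl2 = 2.9275 × 126.75 = 371.06 g.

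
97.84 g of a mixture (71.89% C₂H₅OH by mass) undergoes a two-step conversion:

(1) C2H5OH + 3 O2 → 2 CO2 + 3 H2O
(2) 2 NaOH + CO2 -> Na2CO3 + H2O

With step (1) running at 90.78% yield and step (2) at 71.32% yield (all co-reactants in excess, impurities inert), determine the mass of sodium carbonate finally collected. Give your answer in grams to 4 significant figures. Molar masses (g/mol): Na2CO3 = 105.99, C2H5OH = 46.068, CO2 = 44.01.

Pure C2H5OH = 97.84 × 0.7189 = 70.337 g.
n(C2H5OH) = 70.337 / 46.068 = 1.5268 mol.
Step 1 (C2H5OH:CO2 = 1:2): theoretical n(CO2) = 3.0536 mol; at 90.78% yield, n(CO2) = 2.7721 mol.
Step 2 (CO2:Na2CO3 = 1:1): theoretical n(Na2CO3) = 2.7721 mol, so theoretical mass = 2.7721 × 105.99 = 293.81 g.
At 71.32% yield, actual mass of Na2CO3 = 293.81 × 0.7132 = 209.55 g.

209.5 g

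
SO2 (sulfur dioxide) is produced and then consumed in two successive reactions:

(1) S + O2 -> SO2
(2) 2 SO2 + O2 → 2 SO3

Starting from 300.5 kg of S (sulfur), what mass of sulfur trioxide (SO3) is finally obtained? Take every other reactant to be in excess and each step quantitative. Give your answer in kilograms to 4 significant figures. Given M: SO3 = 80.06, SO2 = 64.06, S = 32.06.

750.4 kg

300.5 kg = 300500 g.
n(S) = 300500 / 32.06 = 9373.1 mol.
Step 1 gives a 1:1 ratio of S to SO2, so n(SO2) = 9373.1 mol.
In step 2 the SO2:SO3 ratio is 2:2, so n(SO3) = 9373.1 mol.
Mass of SO3 = 9373.1 × 80.06 = 750410 g = 750.4 kg.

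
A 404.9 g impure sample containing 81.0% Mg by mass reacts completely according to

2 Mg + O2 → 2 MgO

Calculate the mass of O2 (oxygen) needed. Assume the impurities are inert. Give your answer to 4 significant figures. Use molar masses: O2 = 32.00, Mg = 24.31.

Mass of pure Mg = 404.9 g × 0.810 = 327.97 g.
n(Mg) = 327.97 g / 24.31 g/mol = 13.491 mol.
From the equation the Mg:O2 mole ratio is 2:1, so n(O2) = 13.491 × 1/2 = 6.7456 mol.
Mass of O2 = 6.7456 mol × 32.00 g/mol = 215.86 g.

215.9 g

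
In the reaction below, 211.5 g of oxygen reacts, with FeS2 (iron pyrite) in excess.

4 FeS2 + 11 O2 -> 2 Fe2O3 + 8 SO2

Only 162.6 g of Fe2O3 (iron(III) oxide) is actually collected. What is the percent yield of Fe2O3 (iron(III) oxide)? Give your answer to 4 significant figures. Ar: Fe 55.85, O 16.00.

M(O2) = 2(16.00) = 32.00 g/mol.
M(Fe2O3) = 2(55.85) + 3(16.00) = 159.70 g/mol.
n(O2) = 211.50 g / 32.00 g/mol = 6.6094 mol.
From the equation the O2:Fe2O3 mole ratio is 11:2, so n(Fe2O3) = 6.6094 × 2/11 = 1.2017 mol.
Mass of Fe2O3 = 1.2017 mol × 159.70 g/mol = 191.91 g.
This is the theoretical yield. Percent yield = 162.6 g / 191.91 g × 100% = 84.726%.

84.73 %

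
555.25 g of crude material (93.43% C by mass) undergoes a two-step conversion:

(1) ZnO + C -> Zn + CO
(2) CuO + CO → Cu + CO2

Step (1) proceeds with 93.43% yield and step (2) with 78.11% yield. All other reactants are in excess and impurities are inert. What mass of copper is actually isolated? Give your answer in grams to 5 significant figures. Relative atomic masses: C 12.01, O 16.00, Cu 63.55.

2003.3 g

Pure C = 555.25 × 0.9343 = 518.770 g.
M(C) = 12.01 g/mol.
M(Cu) = 63.55 g/mol.
n(C) = 518.770 / 12.01 = 43.1948 mol.
Step 1 (C:CO = 1:1): theoretical n(CO) = 43.1948 mol; at 93.43% yield, n(CO) = 40.3569 mol.
Step 2 (CO:Cu = 1:1): theoretical n(Cu) = 40.3569 mol, so theoretical mass = 40.3569 × 63.55 = 2564.68 g.
At 78.11% yield, actual mass of Cu = 2564.68 × 0.7811 = 2003.27 g.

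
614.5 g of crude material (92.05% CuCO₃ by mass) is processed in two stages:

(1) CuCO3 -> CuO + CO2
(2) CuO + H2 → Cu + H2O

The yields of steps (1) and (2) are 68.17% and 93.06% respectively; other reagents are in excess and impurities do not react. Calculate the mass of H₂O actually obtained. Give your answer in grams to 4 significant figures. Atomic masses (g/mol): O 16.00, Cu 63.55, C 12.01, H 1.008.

Pure CuCO3 = 614.5 × 0.9205 = 565.65 g.
M(CuCO3) = 63.55 + 12.01 + 3(16.00) = 123.56 g/mol.
M(H2O) = 2(1.008) + 16.00 = 18.016 g/mol.
n(CuCO3) = 565.65 / 123.56 = 4.5779 mol.
Step 1 (CuCO3:CuO = 1:1): theoretical n(CuO) = 4.5779 mol; at 68.17% yield, n(CuO) = 3.1208 mol.
Step 2 (CuO:H2O = 1:1): theoretical n(H2O) = 3.1208 mol, so theoretical mass = 3.1208 × 18.016 = 56.224 g.
At 93.06% yield, actual mass of H2O = 56.224 × 0.9306 = 52.322 g.

52.32 g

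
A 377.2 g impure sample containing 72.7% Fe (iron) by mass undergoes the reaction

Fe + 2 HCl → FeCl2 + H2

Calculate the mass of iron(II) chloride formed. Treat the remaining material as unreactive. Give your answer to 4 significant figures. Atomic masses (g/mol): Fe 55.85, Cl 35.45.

Mass of pure Fe = 377.2 g × 0.727 = 274.22 g.
M(Fe) = 55.85 g/mol.
M(FeCl2) = 55.85 + 2(35.45) = 126.75 g/mol.
n(Fe) = 274.22 g / 55.85 g/mol = 4.9100 mol.
From the equation the Fe:FeCl2 mole ratio is 1:1, so n(FeCl2) = 4.9100 × 1/1 = 4.9100 mol.
Mass of FeCl2 = 4.9100 mol × 126.75 g/mol = 622.34 g.

622.3 g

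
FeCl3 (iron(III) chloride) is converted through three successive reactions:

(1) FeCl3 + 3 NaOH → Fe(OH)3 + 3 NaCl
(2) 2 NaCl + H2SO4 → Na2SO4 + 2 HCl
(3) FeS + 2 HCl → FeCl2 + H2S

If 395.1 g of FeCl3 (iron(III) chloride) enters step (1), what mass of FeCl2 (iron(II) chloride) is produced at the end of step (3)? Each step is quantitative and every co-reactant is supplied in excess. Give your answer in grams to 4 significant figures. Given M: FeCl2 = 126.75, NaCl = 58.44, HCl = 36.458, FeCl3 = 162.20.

n(FeCl3) = 395.1 / 162.20 = 2.4359 mol.
Reaction (1): FeCl3→NaCl ratio 1:3 ⇒ n(NaCl) = 7.3076 mol.
Reaction (2): NaCl→HCl ratio 2:2 ⇒ n(HCl) = 7.3076 mol.
Reaction (3): HCl→FeCl2 ratio 2:1 ⇒ n(FeCl2) = 3.6538 mol.
Mass of FeCl2 = 3.6538 × 126.75 = 463.12 g.

463.1 g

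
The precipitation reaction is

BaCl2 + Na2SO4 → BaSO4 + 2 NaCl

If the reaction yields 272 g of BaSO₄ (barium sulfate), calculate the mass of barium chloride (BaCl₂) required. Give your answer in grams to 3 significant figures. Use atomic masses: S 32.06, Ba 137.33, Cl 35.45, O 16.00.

243 g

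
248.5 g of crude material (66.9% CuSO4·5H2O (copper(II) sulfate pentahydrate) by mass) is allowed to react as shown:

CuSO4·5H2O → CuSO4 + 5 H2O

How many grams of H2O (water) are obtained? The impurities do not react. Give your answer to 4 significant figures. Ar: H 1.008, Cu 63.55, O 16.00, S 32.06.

59.98 g

Mass of pure CuSO4·5H2O = 248.5 g × 0.669 = 166.25 g.
M(CuSO4·5H2O) = 63.55 + 32.06 + 9(16.00) + 10(1.008) = 249.69 g/mol.
M(H2O) = 2(1.008) + 16.00 = 18.016 g/mol.
n(CuSO4·5H2O) = 166.25 g / 249.69 g/mol = 0.66581 mol.
From the equation the CuSO4·5H2O:H2O mole ratio is 1:5, so n(H2O) = 0.66581 × 5/1 = 3.3291 mol.
Mass of H2O = 3.3291 mol × 18.016 g/mol = 59.976 g.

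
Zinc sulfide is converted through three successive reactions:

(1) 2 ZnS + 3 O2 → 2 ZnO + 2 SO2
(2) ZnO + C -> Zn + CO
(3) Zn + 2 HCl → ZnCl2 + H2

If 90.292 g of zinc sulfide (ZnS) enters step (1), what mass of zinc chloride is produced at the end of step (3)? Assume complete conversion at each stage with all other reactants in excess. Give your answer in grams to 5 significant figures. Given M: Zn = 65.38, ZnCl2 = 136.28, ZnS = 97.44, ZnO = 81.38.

n(ZnS) = 90.292 / 97.44 = 0.926642 mol.
Reaction (1): ZnS→ZnO ratio 2:2 ⇒ n(ZnO) = 0.926642 mol.
Reaction (2): ZnO→Zn ratio 1:1 ⇒ n(Zn) = 0.926642 mol.
Reaction (3): Zn→ZnCl2 ratio 1:1 ⇒ n(ZnCl2) = 0.926642 mol.
Mass of ZnCl2 = 0.926642 × 136.28 = 126.283 g.

126.28 g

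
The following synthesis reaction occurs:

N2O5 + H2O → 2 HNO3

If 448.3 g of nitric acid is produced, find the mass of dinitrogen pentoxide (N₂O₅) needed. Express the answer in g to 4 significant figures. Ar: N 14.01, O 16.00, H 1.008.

384.2 g

M(HNO3) = 1.008 + 14.01 + 3(16.00) = 63.018 g/mol.
M(N2O5) = 2(14.01) + 5(16.00) = 108.02 g/mol.
n(HNO3) = 448.30 g / 63.018 g/mol = 7.1138 mol.
From the equation the HNO3:N2O5 mole ratio is 2:1, so n(N2O5) = 7.1138 × 1/2 = 3.5569 mol.
Mass of N2O5 = 3.5569 mol × 108.02 g/mol = 384.22 g.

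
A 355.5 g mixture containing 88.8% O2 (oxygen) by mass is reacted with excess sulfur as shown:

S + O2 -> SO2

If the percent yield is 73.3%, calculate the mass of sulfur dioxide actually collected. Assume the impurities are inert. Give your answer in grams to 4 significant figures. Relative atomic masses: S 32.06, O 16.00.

463.2 g

Pure O2 available = 355.5 g × 0.888 = 315.68 g.
M(O2) = 2(16.00) = 32.00 g/mol.
M(SO2) = 32.06 + 2(16.00) = 64.06 g/mol.
n(O2) = 315.68 g / 32.00 g/mol = 9.8651 mol.
From the equation the O2:SO2 mole ratio is 1:1, so n(SO2) = 9.8651 × 1/1 = 9.8651 mol.
Mass of SO2 = 9.8651 mol × 64.06 g/mol = 631.96 g.
Actual mass collected = 631.96 g × 0.733 = 463.23 g.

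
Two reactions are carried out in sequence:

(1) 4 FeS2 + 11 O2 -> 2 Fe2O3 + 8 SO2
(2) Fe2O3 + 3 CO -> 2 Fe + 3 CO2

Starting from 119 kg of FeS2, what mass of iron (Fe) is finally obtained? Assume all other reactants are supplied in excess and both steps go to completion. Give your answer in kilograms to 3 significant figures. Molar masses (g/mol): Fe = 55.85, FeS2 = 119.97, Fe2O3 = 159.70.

119 kg = 119000 g.
n(FeS2) = 119000 / 119.97 = 991.9 mol.
Step 1 gives a 4:2 ratio of FeS2 to Fe2O3, so n(Fe2O3) = 496.0 mol.
In step 2 the Fe2O3:Fe ratio is 1:2, so n(Fe) = 991.9 mol.
Mass of Fe = 991.9 × 55.85 = 55400 g = 55.4 kg.

55.4 kg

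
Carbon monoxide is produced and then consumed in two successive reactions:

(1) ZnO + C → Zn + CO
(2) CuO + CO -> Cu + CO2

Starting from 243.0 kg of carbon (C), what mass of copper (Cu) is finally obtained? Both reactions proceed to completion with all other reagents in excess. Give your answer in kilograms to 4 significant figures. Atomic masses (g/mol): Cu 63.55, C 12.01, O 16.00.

1286 kg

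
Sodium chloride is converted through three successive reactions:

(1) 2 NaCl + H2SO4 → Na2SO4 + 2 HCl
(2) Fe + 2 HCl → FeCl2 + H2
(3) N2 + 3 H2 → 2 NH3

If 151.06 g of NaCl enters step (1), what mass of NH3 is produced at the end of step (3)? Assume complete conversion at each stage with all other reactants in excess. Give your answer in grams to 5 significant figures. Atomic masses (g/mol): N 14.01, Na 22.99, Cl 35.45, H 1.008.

14.677 g

M(NaCl) = 22.99 + 35.45 = 58.44 g/mol.
M(NH3) = 14.01 + 3(1.008) = 17.034 g/mol.
n(NaCl) = 151.06 / 58.44 = 2.58487 mol.
Reaction (1): NaCl→HCl ratio 2:2 ⇒ n(HCl) = 2.58487 mol.
Reaction (2): HCl→H2 ratio 2:1 ⇒ n(H2) = 1.29244 mol.
Reaction (3): H2→NH3 ratio 3:2 ⇒ n(NH3) = 0.861624 mol.
Mass of NH3 = 0.861624 × 17.034 = 14.6769 g.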